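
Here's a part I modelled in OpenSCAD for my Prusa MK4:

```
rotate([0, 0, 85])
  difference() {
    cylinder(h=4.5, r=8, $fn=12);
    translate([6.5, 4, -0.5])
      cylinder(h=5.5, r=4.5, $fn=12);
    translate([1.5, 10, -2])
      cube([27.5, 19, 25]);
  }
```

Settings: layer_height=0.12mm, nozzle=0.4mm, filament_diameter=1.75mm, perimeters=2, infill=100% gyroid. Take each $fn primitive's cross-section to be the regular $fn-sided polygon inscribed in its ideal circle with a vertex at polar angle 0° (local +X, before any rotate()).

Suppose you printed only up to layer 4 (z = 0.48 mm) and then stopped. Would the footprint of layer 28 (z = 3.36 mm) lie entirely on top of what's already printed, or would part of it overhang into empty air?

Compare the two slices. At z = 0.48: the cylinder: section is a regular 12-gon, circumradius r=8 (area = (12/2)·8.000²·sin(360°/12) = 192.00 mm²); the r=4.5 cylinder at (6.5, 4) gives a regular 12-gon of circumradius 4.5 (constant along its height) (area = (12/2)·4.500²·sin(360°/12) = 60.75 mm²); the 27.5×19 cube at (1.5, 10) contributes its full rectangle (area 522.50 mm²); Subtracting the remaining from the first: starting from the r=8 cylinder (192.00 mm²), the r=4.5 cylinder at (6.5, 4) partially overlaps it — only the 28.37 mm² overlap (of its 60.75 mm²) is removed, clipping the outline; the 27.5×19 cube at (1.5, 10) misses the remaining region (no effect) — area = 163.63 mm²; (whole slice rotated 85° about Z — lengths, areas and connectivity unchanged). At z = 3.36: the cylinder: section is a regular 12-gon, circumradius r=8 (area = (12/2)·8.000²·sin(360°/12) = 192.00 mm²); the cylinder at (6.5, 4): section is a regular 12-gon, circumradius r=4.5 (area = (12/2)·4.500²·sin(360°/12) = 60.75 mm²); the cube at (1.5, 10) is present — its section is the full 27.5×19 rectangle (area 522.50 mm²); Subtracting the remaining from the first: starting from the r=8 cylinder (192.00 mm²), the r=4.5 cylinder at (6.5, 4) partially overlaps it — only the 28.37 mm² overlap (of its 60.75 mm²) is removed, clipping the outline; the 27.5×19 cube at (1.5, 10) misses the remaining region (no effect) — area = 163.63 mm²; (whole slice rotated 85° about Z — lengths, areas and connectivity unchanged). Checking containment: the cross-section at z = 3.36 is a subset of the cross-section at z = 0.48.

entirely on top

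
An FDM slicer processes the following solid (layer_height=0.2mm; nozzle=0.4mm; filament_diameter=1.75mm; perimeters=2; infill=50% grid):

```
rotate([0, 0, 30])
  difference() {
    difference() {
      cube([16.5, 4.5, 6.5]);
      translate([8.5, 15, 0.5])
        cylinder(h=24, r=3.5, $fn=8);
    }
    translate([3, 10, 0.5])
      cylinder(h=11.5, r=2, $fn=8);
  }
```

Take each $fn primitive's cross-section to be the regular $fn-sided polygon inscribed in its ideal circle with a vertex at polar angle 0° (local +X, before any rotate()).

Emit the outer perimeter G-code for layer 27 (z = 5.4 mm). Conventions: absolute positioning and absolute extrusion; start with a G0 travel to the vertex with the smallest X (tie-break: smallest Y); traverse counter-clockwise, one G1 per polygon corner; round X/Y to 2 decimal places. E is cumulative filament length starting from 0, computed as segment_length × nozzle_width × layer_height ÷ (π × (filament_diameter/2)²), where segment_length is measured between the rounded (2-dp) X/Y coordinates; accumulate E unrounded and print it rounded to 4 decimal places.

G0 X-2.25 Y3.90 Z5.40
G1 X0.00 Y0.00 E0.1498
G1 X14.29 Y8.25 E0.6986
G1 X12.04 Y12.15 E0.8483
G1 X-2.25 Y3.90 E1.3971

At z = 5.4 mm: the 16.5×4.5 cube contributes its full rectangle; the cylinder at (8.5, 15): section is a regular 8-gon, circumradius r=3.5; After the difference (first − rest): starting from the 16.5×4.5 cube, the r=3.5 cylinder at (8.5, 15) misses the remaining region (no effect) — 1 connected region; the r=2 cylinder at (3, 10) contributes a regular 8-gon of circumradius 2; After the difference (first − rest): starting from that combined region, the r=2 cylinder at (3, 10) misses the remaining region (no effect) — 1 connected region; (rotated 30° about Z; rotation is an isometry so areas/perimeters/island counts are preserved). The outline is a single polygon with 4 vertices. Extrusion per mm of travel: 0.4 × 0.2 / (π × 0.875²) = 0.033260. Accumulating E over each segment gives final E = 1.3971.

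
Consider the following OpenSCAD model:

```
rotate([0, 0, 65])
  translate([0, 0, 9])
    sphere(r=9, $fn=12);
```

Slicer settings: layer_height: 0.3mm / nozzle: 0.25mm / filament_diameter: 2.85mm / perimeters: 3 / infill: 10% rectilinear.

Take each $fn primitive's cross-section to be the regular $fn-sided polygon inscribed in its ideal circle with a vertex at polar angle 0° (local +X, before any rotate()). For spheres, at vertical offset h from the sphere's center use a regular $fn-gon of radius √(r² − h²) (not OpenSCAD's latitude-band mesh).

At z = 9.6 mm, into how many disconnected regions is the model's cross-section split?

1

At z = 9.6 mm: the r=9 sphere slices to a regular 12-gon of circumradius 8.980 (√(r²−h²) with h=0.6 from center); (whole slice rotated 65° about Z — lengths, areas and connectivity unchanged). The result has 1 disconnected region.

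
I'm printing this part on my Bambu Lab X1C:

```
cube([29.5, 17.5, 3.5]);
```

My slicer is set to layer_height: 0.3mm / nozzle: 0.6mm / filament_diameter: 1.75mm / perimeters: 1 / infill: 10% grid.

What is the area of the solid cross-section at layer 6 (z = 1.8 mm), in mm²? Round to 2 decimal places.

516.25 mm²

At z = 1.8 mm: the cube is present — its section is the full 29.5×17.5 rectangle (area 516.25 mm²). Overall, the cross-section is a single solid region. Net area = 516.25 mm².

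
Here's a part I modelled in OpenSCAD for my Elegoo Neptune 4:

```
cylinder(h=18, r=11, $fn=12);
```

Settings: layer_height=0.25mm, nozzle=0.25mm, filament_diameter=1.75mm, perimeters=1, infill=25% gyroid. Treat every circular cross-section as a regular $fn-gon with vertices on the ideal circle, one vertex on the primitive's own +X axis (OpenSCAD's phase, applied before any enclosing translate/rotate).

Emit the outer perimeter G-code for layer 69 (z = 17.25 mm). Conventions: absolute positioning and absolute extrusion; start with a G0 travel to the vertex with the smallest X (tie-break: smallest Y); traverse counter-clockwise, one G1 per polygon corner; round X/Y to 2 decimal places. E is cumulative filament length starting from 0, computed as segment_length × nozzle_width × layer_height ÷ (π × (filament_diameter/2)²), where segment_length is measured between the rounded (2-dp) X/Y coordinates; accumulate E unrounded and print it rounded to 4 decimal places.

At z = 17.25 mm: the r=11 cylinder gives a regular 12-gon of circumradius 11 (constant along its height). The outline is a single polygon with 12 vertices. Extrusion per mm of travel: 0.25 × 0.25 / (π × 0.875²) = 0.025984. Accumulating E over each segment gives final E = 1.7758.

G0 X-11.00 Y0.00 Z17.25
G1 X-9.53 Y-5.50 E0.1479
G1 X-5.50 Y-9.53 E0.2960
G1 X0.00 Y-11.00 E0.4440
G1 X5.50 Y-9.53 E0.5919
G1 X9.53 Y-5.50 E0.7400
G1 X11.00 Y0.00 E0.8879
G1 X9.53 Y5.50 E1.0358
G1 X5.50 Y9.53 E1.1839
G1 X0.00 Y11.00 E1.3319
G1 X-5.50 Y9.53 E1.4798
G1 X-9.53 Y5.50 E1.6279
G1 X-11.00 Y0.00 E1.7758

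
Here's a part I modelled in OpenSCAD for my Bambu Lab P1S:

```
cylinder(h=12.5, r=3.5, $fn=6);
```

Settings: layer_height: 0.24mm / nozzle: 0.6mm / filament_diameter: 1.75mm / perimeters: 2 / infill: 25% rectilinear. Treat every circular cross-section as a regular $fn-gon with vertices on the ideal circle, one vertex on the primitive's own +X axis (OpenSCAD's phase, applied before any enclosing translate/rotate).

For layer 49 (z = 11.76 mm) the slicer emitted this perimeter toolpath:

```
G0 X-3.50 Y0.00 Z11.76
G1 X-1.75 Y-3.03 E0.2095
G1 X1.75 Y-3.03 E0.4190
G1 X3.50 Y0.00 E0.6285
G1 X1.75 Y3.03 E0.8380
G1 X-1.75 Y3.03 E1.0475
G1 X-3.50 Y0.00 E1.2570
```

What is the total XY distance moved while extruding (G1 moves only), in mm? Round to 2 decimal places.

Sum the Euclidean lengths of each G1 segment: total = 21.00 mm.

21.00 mm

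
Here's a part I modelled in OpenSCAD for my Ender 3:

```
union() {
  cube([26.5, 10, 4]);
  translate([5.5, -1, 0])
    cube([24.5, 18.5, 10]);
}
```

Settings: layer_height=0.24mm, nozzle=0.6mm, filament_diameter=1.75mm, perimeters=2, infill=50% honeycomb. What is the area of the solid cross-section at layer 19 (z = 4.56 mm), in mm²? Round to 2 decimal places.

453.25 mm²

At z = 4.56 mm: the cube is absent (z outside [0, 4]); the 24.5×18.5 cube at (5.5, -1) contributes its full rectangle (area 453.25 mm²); Merging all regions: only the 24.5×18.5 cube at (5.5, -1) is present, so the union is just that shape — area = 453.25 mm². Overall, the cross-section is a single solid region. Net area = 453.25 mm².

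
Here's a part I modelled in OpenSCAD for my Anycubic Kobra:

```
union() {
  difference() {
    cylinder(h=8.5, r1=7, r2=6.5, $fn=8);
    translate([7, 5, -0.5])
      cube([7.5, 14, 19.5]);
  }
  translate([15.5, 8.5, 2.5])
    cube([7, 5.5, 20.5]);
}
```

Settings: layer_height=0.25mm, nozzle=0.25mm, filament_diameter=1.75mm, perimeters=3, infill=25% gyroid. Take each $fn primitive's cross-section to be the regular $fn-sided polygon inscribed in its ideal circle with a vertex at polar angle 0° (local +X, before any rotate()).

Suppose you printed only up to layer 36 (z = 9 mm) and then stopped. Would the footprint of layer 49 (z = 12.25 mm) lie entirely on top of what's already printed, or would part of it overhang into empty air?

entirely on top

Compare the two slices. At z = 9: the cone is absent (z outside [0, 8.5]); the 7.5×14 cube at (7, 5) contributes its full rectangle (area 105.00 mm²); Subtracting the remaining from the first: the first operand is absent here, so nothing remains; the cube at (15.5, 8.5) (footprint 7×5.5) is included at this height (area 38.50 mm²); Taking the union: only the 7×5.5 cube at (15.5, 8.5) is present, so the union is just that shape — area = 38.50 mm². At z = 12.25: the cone is not intersected at this z (z outside [0, 8.5]); the 7.5×14 cube at (7, 5) contributes its full rectangle (area 105.00 mm²); Subtracting the remaining from the first: the first operand is absent here, so nothing remains; the 7×5.5 cube at (15.5, 8.5) contributes its full rectangle (area 38.50 mm²); Taking the union: only the 7×5.5 cube at (15.5, 8.5) is present, so the union is just that shape — area = 38.50 mm². Checking containment: the cross-section at z = 12.25 is a subset of the cross-section at z = 9.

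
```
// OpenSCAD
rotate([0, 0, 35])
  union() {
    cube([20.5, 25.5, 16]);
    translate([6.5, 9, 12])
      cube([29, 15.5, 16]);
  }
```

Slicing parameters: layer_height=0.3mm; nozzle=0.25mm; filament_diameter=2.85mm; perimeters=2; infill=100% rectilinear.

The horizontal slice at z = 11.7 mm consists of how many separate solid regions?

At z = 11.7 mm: the cube is present — its section is the full 20.5×25.5 rectangle; the cube at (6.5, 9) is absent (z outside [12, 28]); Combining (union): only the 20.5×25.5 cube is present, so the union is just that shape — 1 connected region; (whole slice rotated 35° about Z — lengths, areas and connectivity unchanged). The result has 1 disconnected region.

1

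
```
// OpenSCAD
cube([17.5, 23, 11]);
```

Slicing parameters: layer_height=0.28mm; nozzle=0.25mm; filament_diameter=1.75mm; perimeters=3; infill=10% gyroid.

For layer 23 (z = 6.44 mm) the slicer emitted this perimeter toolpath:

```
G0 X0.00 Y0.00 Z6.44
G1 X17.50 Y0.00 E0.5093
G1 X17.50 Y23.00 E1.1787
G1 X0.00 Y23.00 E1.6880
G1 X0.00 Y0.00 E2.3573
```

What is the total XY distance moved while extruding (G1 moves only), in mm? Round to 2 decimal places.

81.00 mm

Sum the Euclidean lengths of each G1 segment: total = 81.00 mm.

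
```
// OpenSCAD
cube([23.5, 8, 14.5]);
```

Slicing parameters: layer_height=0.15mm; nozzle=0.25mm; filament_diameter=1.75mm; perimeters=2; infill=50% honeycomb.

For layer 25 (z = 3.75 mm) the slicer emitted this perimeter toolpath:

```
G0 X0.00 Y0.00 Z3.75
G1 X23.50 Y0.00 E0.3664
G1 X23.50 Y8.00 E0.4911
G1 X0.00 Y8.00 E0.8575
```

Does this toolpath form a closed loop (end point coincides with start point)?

Start point (G0): (0.00, 0.00). End point (last G1): the path does not return to the start — open.

no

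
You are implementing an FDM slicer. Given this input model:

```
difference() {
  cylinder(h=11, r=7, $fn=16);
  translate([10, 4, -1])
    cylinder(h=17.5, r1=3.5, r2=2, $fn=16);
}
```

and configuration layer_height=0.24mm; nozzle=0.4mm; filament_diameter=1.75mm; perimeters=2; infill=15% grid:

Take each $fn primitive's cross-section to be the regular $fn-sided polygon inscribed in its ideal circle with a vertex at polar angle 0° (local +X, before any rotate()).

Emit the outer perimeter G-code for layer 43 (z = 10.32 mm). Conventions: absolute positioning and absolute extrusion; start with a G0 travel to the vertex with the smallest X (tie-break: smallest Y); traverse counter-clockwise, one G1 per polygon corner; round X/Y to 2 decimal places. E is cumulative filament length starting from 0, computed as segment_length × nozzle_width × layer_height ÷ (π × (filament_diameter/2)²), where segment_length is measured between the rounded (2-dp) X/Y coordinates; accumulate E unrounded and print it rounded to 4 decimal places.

At z = 10.32 mm: the cylinder: section is a regular 16-gon, circumradius r=7; the cone at (10, 4) contributes a regular 16-gon of circumradius 2.530 (interpolated between r1=3.5 and r2=2 at t=0.647); After the difference (first − rest): starting from the r=7 cylinder, the cone at (10, 4) misses the remaining region (no effect) — 1 connected region. The outline is a single polygon with 16 vertices. Extrusion per mm of travel: 0.4 × 0.24 / (π × 0.875²) = 0.039912. Accumulating E over each segment gives final E = 1.7446.

G0 X-7.00 Y0.00 Z10.32
G1 X-6.47 Y-2.68 E0.1090
G1 X-4.95 Y-4.95 E0.2181
G1 X-2.68 Y-6.47 E0.3271
G1 X0.00 Y-7.00 E0.4361
G1 X2.68 Y-6.47 E0.5452
G1 X4.95 Y-4.95 E0.6542
G1 X6.47 Y-2.68 E0.7633
G1 X7.00 Y0.00 E0.8723
G1 X6.47 Y2.68 E0.9813
G1 X4.95 Y4.95 E1.0904
G1 X2.68 Y6.47 E1.1994
G1 X0.00 Y7.00 E1.3084
G1 X-2.68 Y6.47 E1.4175
G1 X-4.95 Y4.95 E1.5265
G1 X-6.47 Y2.68 E1.6355
G1 X-7.00 Y0.00 E1.7446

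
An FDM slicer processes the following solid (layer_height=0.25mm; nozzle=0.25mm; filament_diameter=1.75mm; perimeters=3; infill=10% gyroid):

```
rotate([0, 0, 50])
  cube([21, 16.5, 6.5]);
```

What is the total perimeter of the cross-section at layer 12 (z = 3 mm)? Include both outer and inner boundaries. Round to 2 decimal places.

At z = 3 mm: the cube is present — its section is the full 21×16.5 rectangle (perimeter 75.00 mm); (whole slice rotated 50° about Z — lengths, areas and connectivity unchanged). Overall, the cross-section is a single solid region. Total boundary length (outer) = 75.00 mm.

75.00 mm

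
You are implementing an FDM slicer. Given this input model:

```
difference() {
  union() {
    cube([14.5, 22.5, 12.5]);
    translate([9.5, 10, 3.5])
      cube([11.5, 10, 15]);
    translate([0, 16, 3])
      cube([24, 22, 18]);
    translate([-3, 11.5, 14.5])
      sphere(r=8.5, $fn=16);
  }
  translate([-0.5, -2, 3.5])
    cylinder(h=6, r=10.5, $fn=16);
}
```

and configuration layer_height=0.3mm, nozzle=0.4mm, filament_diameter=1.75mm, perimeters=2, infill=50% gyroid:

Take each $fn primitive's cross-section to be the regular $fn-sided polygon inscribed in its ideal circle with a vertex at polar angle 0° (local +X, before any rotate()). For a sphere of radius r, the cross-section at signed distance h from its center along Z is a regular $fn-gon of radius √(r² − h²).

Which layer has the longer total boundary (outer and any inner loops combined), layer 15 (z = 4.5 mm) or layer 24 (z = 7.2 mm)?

Layer 15 (z = 4.5): the cube is present — its section is the full 14.5×22.5 rectangle (perimeter 74.00 mm); the cube at (9.5, 10) (footprint 11.5×10) is included at this height (perimeter 43.00 mm); the cube at (0, 16) is present — its section is the full 24×22 rectangle (perimeter 92.00 mm); the sphere at (-3, 11.5) does not reach this height (|z−center|=10.000 > r=8.5); Taking the union: the regions partially overlap (shared area 170.25 mm²), so the edge portions inside another operand are dropped and the merged outline is re-measured after clipping — boundary = 124.00 mm; the r=10.5 cylinder at (-0.5, -2) gives a regular 16-gon of circumradius 10.5 (constant along its height) (perimeter = 2·16·10.500·sin(180°/16) = 65.55 mm); Taking the first minus the rest: starting from the result so far, the r=10.5 cylinder at (-0.5, -2) partially overlaps it — only the 59.55 mm² overlap (of its 337.53 mm²) is removed, clipping the outline — boundary = 119.84 mm. So its perimeter = 119.84 mm. Layer 24 (z = 7.2): the 14.5×22.5 cube contributes its full rectangle (perimeter 74.00 mm); the 11.5×10 cube at (9.5, 10) contributes its full rectangle (perimeter 43.00 mm); the cube at (0, 16) (footprint 24×22) is included at this height (perimeter 92.00 mm); the r=8.5 sphere at (-3, 11.5) contributes a regular 16-gon of circumradius √(8.5²−7.3²) = 4.354 (perimeter = 2·16·4.354·sin(180°/16) = 27.18 mm); Merging all regions: the regions partially overlap (shared area 175.77 mm²), so the edge portions inside another operand are dropped and the merged outline is re-measured after clipping — boundary = 137.93 mm; the r=10.5 cylinder at (-0.5, -2) contributes a regular 16-gon of circumradius 10.5 (perimeter = 2·16·10.500·sin(180°/16) = 65.55 mm); After the difference (first − rest): starting from that combined region, the r=10.5 cylinder at (-0.5, -2) partially overlaps it — only the 62.53 mm² overlap (of its 337.53 mm²) is removed, clipping the outline — boundary = 133.59 mm. So its perimeter = 133.59 mm. Layer 24 is larger (133.59 vs 119.84 mm).

layer 24 (z = 7.2 mm)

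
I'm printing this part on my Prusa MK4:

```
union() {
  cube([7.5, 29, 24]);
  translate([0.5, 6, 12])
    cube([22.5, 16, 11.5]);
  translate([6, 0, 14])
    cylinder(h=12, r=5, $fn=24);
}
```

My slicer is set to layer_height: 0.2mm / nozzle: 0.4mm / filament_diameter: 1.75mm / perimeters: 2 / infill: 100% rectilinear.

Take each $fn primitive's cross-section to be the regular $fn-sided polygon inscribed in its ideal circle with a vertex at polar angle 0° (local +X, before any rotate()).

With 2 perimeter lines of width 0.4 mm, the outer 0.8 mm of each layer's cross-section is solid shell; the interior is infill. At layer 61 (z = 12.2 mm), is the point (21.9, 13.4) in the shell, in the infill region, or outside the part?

infill

At z = 12.2 mm: the cube (footprint 7.5×29) is included at this height; the cube at (0.5, 6) (footprint 22.5×16) is included at this height; the cylinder at (6, 0) does not reach this height (z outside [14, 26]); Combining (union): the regions partially overlap (shared area 112.00 mm²), so overlapping operands fuse into one piece — 1 connected region. Overall, the cross-section is a single solid region. The nearest boundary edge runs (23.00, 22.00)→(23.00, 6.00); distance from the point to it = 1.10 mm. The point is inside the cross-section and 1.10 mm from the nearest boundary — more than the 0.8 mm shell width (2 × 0.4), so it's in the infill interior.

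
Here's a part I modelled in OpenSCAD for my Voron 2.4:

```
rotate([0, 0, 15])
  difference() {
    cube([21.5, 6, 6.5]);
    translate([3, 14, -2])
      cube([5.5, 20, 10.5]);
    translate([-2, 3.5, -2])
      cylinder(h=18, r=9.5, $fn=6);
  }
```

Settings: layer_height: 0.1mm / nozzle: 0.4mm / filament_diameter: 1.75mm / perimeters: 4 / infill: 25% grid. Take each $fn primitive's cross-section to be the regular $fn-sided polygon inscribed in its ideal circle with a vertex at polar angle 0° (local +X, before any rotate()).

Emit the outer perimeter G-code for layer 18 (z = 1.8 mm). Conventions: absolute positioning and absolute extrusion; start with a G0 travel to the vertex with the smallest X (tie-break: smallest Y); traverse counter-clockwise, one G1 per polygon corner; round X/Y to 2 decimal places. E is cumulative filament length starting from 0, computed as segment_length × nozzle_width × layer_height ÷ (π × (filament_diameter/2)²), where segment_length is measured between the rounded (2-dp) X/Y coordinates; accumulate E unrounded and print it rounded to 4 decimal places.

G0 X4.30 Y7.36 Z1.80
G1 X6.34 Y5.32 E0.0480
G1 X5.29 Y1.42 E0.1151
G1 X20.77 Y5.56 E0.3816
G1 X19.21 Y11.36 E0.4815
G1 X4.30 Y7.36 E0.7382

At z = 1.8 mm: the cube is present — its section is the full 21.5×6 rectangle; the 5.5×20 cube at (3, 14) contributes its full rectangle; the cylinder at (-2, 3.5): section is a regular 6-gon, circumradius r=9.5; Subtracting the remaining from the first: starting from the 21.5×6 cube, the 5.5×20 cube at (3, 14) misses the remaining region (no effect); the r=9.5 cylinder at (-2, 3.5) partially overlaps it — only the 39.66 mm² overlap (of its 234.48 mm²) is removed, clipping the outline — 1 connected region; (rotated 15° about Z; rotation is an isometry so areas/perimeters/island counts are preserved). The outline is a single polygon with 5 vertices. Extrusion per mm of travel: 0.4 × 0.1 / (π × 0.875²) = 0.016630. Accumulating E over each segment gives final E = 0.7382.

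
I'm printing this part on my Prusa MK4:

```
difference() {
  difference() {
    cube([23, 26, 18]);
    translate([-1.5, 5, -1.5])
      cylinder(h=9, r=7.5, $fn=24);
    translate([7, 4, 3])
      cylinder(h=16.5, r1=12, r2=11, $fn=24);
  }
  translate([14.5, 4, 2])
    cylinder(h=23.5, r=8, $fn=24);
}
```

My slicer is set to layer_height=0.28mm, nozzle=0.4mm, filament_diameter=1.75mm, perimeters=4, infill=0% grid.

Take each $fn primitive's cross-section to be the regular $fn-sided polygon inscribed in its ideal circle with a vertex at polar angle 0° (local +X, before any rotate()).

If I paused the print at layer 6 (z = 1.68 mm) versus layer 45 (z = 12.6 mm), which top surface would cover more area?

layer 6 (z = 1.68 mm)

Layer 6 (z = 1.68): the cube is present — its section is the full 23×26 rectangle (area 598.00 mm²); the r=7.5 cylinder at (-1.5, 5) contributes a regular 24-gon of circumradius 7.5 (area = (24/2)·7.500²·sin(360°/24) = 174.70 mm²); the cone at (7, 4) is absent (z outside [3, 19.5]); Subtracting the remaining from the first: starting from the 23×26 cube (598.00 mm²), the r=7.5 cylinder at (-1.5, 5) partially overlaps it — only the 59.33 mm² overlap (of its 174.70 mm²) is removed, clipping the outline — area = 538.67 mm²; the cylinder at (14.5, 4) is absent (z outside [2, 25.5]); Taking the first minus the rest: none of the subtracted shapes is present at this height, so the result so far is unchanged — area = 538.67 mm². So its area = 538.67 mm². Layer 45 (z = 12.6): the 23×26 cube contributes its full rectangle (area 598.00 mm²); the cylinder at (-1.5, 5) is absent (z outside [-1.5, 7.5]); the cone at (7, 4) contributes a regular 24-gon of circumradius 11.418 (interpolated between r1=12 and r2=11 at t=0.582) (area = (24/2)·11.418²·sin(360°/24) = 404.92 mm²); Taking the first minus the rest: starting from the 23×26 cube (598.00 mm²), the cone at (7, 4) partially overlaps it — only the 247.79 mm² overlap (of its 404.92 mm²) is removed, clipping the outline — area = 350.21 mm²; the r=8 cylinder at (14.5, 4) contributes a regular 24-gon of circumradius 8 (area = (24/2)·8.000²·sin(360°/24) = 198.77 mm²); Subtracting the remaining from the first: starting from the result so far (350.21 mm²), the r=8 cylinder at (14.5, 4) partially overlaps it — only the 43.07 mm² overlap (of its 198.77 mm²) is removed, clipping the outline — area = 307.14 mm². So its area = 307.14 mm². Layer 6 is larger (538.67 vs 307.14 mm²).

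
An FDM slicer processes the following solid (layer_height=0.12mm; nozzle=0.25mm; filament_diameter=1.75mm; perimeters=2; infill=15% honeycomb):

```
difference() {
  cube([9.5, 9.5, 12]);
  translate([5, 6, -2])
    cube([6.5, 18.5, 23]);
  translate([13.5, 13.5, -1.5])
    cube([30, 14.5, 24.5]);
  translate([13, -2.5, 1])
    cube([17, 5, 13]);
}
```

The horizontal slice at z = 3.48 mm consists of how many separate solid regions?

1

At z = 3.48 mm: the cube (footprint 9.5×9.5) is included at this height; the 6.5×18.5 cube at (5, 6) contributes its full rectangle; the cube at (13.5, 13.5) is present — its section is the full 30×14.5 rectangle; the cube at (13, -2.5) (footprint 17×5) is included at this height; Taking the first minus the rest: starting from the 9.5×9.5 cube, the 6.5×18.5 cube at (5, 6) partially overlaps it — only the 15.75 mm² overlap (of its 120.25 mm²) is removed, clipping the outline; the 30×14.5 cube at (13.5, 13.5) misses the remaining region (no effect); the 17×5 cube at (13, -2.5) misses the remaining region (no effect) — 1 connected region. The result has 1 disconnected region.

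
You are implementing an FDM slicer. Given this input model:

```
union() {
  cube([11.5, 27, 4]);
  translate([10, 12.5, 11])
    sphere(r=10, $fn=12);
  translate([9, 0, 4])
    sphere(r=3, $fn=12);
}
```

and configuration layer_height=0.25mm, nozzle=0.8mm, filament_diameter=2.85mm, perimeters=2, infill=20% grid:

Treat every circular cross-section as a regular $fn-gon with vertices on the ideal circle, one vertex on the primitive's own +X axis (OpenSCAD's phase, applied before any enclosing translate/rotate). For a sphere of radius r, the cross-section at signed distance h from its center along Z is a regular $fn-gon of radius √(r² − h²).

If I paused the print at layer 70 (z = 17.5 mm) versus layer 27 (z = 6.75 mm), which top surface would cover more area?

Layer 70 (z = 17.5): the cube is not intersected at this z (z outside [0, 4]); the r=10 sphere at (10, 12.5) contributes a regular 12-gon of circumradius √(10²−6.5²) = 7.599 (area = (12/2)·7.599²·sin(360°/12) = 173.25 mm²); the sphere at (9, 0) is absent (|z−center|=13.500 > r=3); Merging all regions: only the r=10 sphere at (10, 12.5) is present, so the union is just that shape — area = 173.25 mm². So its area = 173.25 mm². Layer 27 (z = 6.75): the cube is absent (z outside [0, 4]); the r=10 sphere at (10, 12.5) contributes a regular 12-gon of circumradius √(10²−4.25²) = 9.052 (area = (12/2)·9.052²·sin(360°/12) = 245.81 mm²); the r=3 sphere at (9, 0) slices to a regular 12-gon of circumradius 1.199 (√(r²−h²) with h=2.75 from center) (area = (12/2)·1.199²·sin(360°/12) = 4.31 mm²); Merging all regions: the 2 present regions are separate (no shared area or edge), so areas and boundary lengths simply add and each stays a separate island — area = 250.13 mm². So its area = 250.13 mm². Layer 27 is larger (250.13 vs 173.25 mm²).

layer 27 (z = 6.75 mm)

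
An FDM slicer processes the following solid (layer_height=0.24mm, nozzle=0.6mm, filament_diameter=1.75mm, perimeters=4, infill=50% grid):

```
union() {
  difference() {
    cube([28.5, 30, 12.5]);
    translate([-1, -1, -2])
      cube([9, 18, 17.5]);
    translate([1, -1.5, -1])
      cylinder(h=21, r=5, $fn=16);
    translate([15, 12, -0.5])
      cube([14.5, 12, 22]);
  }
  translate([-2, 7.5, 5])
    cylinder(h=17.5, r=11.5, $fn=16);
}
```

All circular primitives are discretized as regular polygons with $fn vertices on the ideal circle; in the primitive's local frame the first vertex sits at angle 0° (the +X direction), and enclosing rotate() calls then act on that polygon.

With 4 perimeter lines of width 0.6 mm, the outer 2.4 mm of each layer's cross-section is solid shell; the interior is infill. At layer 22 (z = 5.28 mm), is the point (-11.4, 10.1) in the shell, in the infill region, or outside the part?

shell

At z = 5.28 mm: the cube is present — its section is the full 28.5×30 rectangle; the cube at (-1, -1) (footprint 9×18) is included at this height; the cylinder at (1, -1.5): section is a regular 16-gon, circumradius r=5; the cube at (15, 12) (footprint 14.5×12) is included at this height; Taking the first minus the rest: starting from the 28.5×30 cube, the 9×18 cube at (-1, -1) partially overlaps it — only the 136.00 mm² overlap (of its 162.00 mm²) is removed, clipping the outline; the r=5 cylinder at (1, -1.5) misses the remaining region (no effect); the 14.5×12 cube at (15, 12) partially overlaps it — only the 162.00 mm² overlap (of its 174.00 mm²) is removed, clipping the outline — 1 connected region; the cylinder at (-2, 7.5): section is a regular 16-gon, circumradius r=11.5; Merging all regions: the regions partially overlap (shared area 14.15 mm²), so overlapping operands fuse into one piece — 1 connected region with 1 hole. Overall, the cross-section is one region with 1 hole. The nearest boundary edge runs (-13.50, 7.50)→(-12.62, 11.90); distance from the point to it = 1.55 mm. The point is inside the cross-section, 1.55 mm from the nearest boundary — within the 2.4 mm shell band (4 × 0.6).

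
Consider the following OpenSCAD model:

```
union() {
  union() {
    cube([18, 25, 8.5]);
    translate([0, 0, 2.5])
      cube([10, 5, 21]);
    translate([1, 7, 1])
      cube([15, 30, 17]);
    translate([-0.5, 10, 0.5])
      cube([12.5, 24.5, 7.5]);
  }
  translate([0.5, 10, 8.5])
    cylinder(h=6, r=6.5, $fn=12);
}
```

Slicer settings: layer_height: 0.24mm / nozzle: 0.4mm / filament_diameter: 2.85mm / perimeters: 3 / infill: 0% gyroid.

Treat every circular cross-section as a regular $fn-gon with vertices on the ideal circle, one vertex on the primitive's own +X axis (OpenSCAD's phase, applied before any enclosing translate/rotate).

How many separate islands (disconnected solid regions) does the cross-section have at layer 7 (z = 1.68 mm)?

1

At z = 1.68 mm: the cube is present — its section is the full 18×25 rectangle; the cube is absent (z outside [2.5, 23.5]); the 15×30 cube at (1, 7) contributes its full rectangle; the 12.5×24.5 cube at (-0.5, 10) contributes its full rectangle; Taking the union: the regions partially overlap (shared area 554.50 mm²), so overlapping operands fuse into one piece — 1 connected region; the cylinder at (0.5, 10) does not reach this height (z outside [8.5, 14.5]); Taking the union: only that combined region is present, so the union is just that shape — 1 connected region. Overall, the cross-section is a single solid region. Island count = 1.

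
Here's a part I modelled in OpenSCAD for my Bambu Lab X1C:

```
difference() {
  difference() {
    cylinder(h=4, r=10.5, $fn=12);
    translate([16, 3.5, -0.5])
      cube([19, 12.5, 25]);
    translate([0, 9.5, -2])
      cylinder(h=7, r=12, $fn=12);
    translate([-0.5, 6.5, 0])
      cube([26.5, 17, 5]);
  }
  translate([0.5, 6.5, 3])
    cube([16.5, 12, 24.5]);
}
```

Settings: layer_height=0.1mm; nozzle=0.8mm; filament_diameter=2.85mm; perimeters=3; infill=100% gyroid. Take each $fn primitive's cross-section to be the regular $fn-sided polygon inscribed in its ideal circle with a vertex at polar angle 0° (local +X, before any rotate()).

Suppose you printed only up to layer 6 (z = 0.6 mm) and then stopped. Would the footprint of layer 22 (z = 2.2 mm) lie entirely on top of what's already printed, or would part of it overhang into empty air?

entirely on top

Compare the two slices. At z = 0.6: the r=10.5 cylinder gives a regular 12-gon of circumradius 10.5 (constant along its height) (area = (12/2)·10.500²·sin(360°/12) = 330.75 mm²); the cube at (16, 3.5) is present — its section is the full 19×12.5 rectangle (area 237.50 mm²); the r=12 cylinder at (0, 9.5) gives a regular 12-gon of circumradius 12 (constant along its height) (area = (12/2)·12.000²·sin(360°/12) = 432.00 mm²); the 26.5×17 cube at (-0.5, 6.5) contributes its full rectangle (area 450.50 mm²); After the difference (first − rest): starting from the r=10.5 cylinder (330.75 mm²), the 19×12.5 cube at (16, 3.5) misses the remaining region (no effect); the r=12 cylinder at (0, 9.5) partially overlaps it — only the 176.26 mm² overlap (of its 432.00 mm²) is removed, clipping the outline; the 26.5×17 cube at (-0.5, 6.5) misses the remaining region (no effect) — area = 154.49 mm²; the cube at (0.5, 6.5) does not reach this height (z outside [3, 27.5]); Subtracting the remaining from the first: none of the subtracted shapes is present at this height, so that combined region is unchanged — area = 154.49 mm². At z = 2.2: the cylinder: section is a regular 12-gon, circumradius r=10.5 (area = (12/2)·10.500²·sin(360°/12) = 330.75 mm²); the 19×12.5 cube at (16, 3.5) contributes its full rectangle (area 237.50 mm²); the r=12 cylinder at (0, 9.5) gives a regular 12-gon of circumradius 12 (constant along its height) (area = (12/2)·12.000²·sin(360°/12) = 432.00 mm²); the cube at (-0.5, 6.5) (footprint 26.5×17) is included at this height (area 450.50 mm²); Taking the first minus the rest: starting from the r=10.5 cylinder (330.75 mm²), the 19×12.5 cube at (16, 3.5) misses the remaining region (no effect); the r=12 cylinder at (0, 9.5) partially overlaps it — only the 176.26 mm² overlap (of its 432.00 mm²) is removed, clipping the outline; the 26.5×17 cube at (-0.5, 6.5) misses the remaining region (no effect) — area = 154.49 mm²; the cube at (0.5, 6.5) is absent (z outside [3, 27.5]); After the difference (first − rest): none of the subtracted shapes is present at this height, so that combined region is unchanged — area = 154.49 mm². Checking containment: the cross-section at z = 2.2 is a subset of the cross-section at z = 0.6.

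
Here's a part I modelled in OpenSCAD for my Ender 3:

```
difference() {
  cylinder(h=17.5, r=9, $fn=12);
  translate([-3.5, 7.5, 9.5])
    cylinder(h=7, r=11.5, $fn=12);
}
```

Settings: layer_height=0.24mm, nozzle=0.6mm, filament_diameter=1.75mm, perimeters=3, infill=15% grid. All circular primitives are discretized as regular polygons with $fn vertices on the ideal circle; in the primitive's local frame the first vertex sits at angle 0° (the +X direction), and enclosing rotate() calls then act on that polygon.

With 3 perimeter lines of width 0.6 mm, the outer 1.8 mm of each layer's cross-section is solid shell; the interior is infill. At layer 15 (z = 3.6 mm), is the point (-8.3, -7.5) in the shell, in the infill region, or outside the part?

At z = 3.6 mm: the cylinder: section is a regular 12-gon, circumradius r=9; the cylinder at (-3.5, 7.5) is not intersected at this z (z outside [9.5, 16.5]); Taking the first minus the rest: none of the subtracted shapes is present at this height, so the r=9 cylinder is unchanged — 1 connected region. Overall, the cross-section is a single solid region. The nearest boundary edge runs (-7.79, -4.50)→(-4.50, -7.79); distance from the point to it = 2.48 mm. The point is not inside any of the regions above, so it lies outside the cross-section (2.48 mm from the nearest boundary).

outside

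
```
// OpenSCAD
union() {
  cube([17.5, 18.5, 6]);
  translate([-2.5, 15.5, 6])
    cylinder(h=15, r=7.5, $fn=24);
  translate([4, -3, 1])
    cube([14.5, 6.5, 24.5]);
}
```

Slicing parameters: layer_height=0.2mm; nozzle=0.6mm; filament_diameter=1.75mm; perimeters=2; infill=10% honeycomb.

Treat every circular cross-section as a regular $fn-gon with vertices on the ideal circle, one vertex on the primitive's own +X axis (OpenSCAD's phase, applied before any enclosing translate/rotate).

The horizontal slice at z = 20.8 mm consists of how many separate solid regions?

2

At z = 20.8 mm: the cube is absent (z outside [0, 6]); the r=7.5 cylinder at (-2.5, 15.5) gives a regular 24-gon of circumradius 7.5 (constant along its height); the 14.5×6.5 cube at (4, -3) contributes its full rectangle; Combining (union): the 2 present regions are separate (no shared area or edge), so areas and boundary lengths simply add and each stays a separate island — 2 connected regions. The result has 2 disconnected regions.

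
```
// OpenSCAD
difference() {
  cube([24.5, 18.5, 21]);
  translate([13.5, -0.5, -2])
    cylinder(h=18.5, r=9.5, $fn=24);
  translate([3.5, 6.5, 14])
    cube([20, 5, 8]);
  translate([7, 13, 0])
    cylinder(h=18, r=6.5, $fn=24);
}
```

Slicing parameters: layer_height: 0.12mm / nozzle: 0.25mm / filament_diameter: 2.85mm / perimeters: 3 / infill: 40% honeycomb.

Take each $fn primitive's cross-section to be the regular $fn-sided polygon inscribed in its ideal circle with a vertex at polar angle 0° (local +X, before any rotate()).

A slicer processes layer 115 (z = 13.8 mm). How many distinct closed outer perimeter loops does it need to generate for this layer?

At z = 13.8 mm: the cube is present — its section is the full 24.5×18.5 rectangle; the cylinder at (13.5, -0.5): section is a regular 24-gon, circumradius r=9.5; the cube at (3.5, 6.5) does not reach this height (z outside [14, 22]); the r=6.5 cylinder at (7, 13) contributes a regular 24-gon of circumradius 6.5; After the difference (first − rest): starting from the 24.5×18.5 cube, the r=9.5 cylinder at (13.5, -0.5) partially overlaps it — only the 130.68 mm² overlap (of its 280.30 mm²) is removed, clipping the outline; the r=6.5 cylinder at (7, 13) partially overlaps it — only the 123.53 mm² overlap (of its 131.22 mm²) is removed, clipping the outline — 2 connected regions. The result has 2 disconnected regions.

2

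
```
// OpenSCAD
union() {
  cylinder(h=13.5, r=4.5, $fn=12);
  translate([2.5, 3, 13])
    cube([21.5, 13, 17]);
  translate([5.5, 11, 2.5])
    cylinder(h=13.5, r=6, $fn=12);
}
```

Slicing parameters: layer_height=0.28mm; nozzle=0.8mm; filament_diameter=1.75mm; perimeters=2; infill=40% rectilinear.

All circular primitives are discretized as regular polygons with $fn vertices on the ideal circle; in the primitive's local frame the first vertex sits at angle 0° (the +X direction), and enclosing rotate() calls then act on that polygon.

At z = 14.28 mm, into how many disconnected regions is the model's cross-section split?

1

At z = 14.28 mm: the cylinder is absent (z outside [0, 13.5]); the cube at (2.5, 3) is present — its section is the full 21.5×13 rectangle; the r=6 cylinder at (5.5, 11) contributes a regular 12-gon of circumradius 6; Merging all regions: the regions partially overlap (shared area 83.98 mm²), so overlapping operands fuse into one piece — 1 connected region. The result has 1 disconnected region.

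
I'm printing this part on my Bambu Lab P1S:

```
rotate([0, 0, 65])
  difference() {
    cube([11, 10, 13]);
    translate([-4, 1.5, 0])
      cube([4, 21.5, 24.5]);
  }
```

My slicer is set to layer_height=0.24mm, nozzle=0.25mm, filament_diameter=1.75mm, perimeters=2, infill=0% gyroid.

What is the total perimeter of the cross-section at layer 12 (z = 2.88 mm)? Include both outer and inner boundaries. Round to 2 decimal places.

42.00 mm

At z = 2.88 mm: the cube is present — its section is the full 11×10 rectangle (perimeter 42.00 mm); the cube at (-4, 1.5) is present — its section is the full 4×21.5 rectangle (perimeter 51.00 mm); Taking the first minus the rest: starting from the 11×10 cube, the 4×21.5 cube at (-4, 1.5) misses the remaining region (no effect) — boundary = 42.00 mm; (whole slice rotated 65° about Z — lengths, areas and connectivity unchanged). Overall, the cross-section is a single solid region. Total boundary length (outer) = 42.00 mm.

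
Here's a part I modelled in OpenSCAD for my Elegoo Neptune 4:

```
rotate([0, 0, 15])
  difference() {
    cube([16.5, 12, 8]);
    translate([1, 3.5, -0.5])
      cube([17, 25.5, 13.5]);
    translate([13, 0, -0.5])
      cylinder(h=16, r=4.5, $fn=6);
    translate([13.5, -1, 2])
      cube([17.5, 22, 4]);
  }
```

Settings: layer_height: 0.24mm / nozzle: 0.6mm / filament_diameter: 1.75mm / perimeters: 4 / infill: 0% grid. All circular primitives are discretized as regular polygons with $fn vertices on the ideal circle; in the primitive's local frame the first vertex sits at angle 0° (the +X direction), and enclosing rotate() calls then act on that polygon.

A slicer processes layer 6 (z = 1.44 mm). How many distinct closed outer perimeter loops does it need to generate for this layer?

2

At z = 1.44 mm: the cube (footprint 16.5×12) is included at this height; the cube at (1, 3.5) is present — its section is the full 17×25.5 rectangle; the cylinder at (13, 0): section is a regular 6-gon, circumradius r=4.5; the cube at (13.5, -1) does not reach this height (z outside [2, 6]); Taking the first minus the rest: starting from the 16.5×12 cube, the 17×25.5 cube at (1, 3.5) partially overlaps it — only the 131.75 mm² overlap (of its 433.50 mm²) is removed, clipping the outline; the r=4.5 cylinder at (13, 0) partially overlaps it — only the 23.56 mm² overlap (of its 52.61 mm²) is removed, clipping the outline — 2 connected regions; (rotated 15° about Z; rotation is an isometry so areas/perimeters/island counts are preserved). The result has 2 disconnected regions.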